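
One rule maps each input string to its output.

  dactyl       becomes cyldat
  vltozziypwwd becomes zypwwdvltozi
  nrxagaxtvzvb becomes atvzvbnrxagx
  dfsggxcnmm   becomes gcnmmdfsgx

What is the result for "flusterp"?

serpflut

What's happening: swap the front and back halves of the string, then swap the first and last characters.
"flusterp" → "terpflus" → "serpflut".
(Check on "dactyl": → "tyldac" → "cyldat" ✓)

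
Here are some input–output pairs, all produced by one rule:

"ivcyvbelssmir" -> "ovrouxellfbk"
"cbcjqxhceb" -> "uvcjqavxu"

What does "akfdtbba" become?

dywmuut

In each case the input is transformed by: shift every letter 7 places backward in the alphabet (wrapping around), then delete the first character.
So "akfdtbba" becomes "dywmuut".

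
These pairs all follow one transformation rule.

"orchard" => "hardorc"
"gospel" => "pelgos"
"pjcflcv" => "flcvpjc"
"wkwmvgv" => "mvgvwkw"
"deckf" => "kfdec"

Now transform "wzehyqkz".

hyqkzwze

The rule is to move the first 3 characters to the end (rotate left by 3).
Applying that to "wzehyqkz" gives "hyqkzwze".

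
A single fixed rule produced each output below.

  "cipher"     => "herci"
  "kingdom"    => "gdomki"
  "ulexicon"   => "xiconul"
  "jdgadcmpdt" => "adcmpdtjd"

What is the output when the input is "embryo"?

ryoem

Each output is the input with this applied: move the first 2 characters to the end (rotate left by 2), then delete the first character.
On "embryo": the first step gives "bryoem", and the second then gives "ryoem".
(Check on "jdgadcmpdt": → "gadcmpdtjd" → "adcmpdtjd" ✓)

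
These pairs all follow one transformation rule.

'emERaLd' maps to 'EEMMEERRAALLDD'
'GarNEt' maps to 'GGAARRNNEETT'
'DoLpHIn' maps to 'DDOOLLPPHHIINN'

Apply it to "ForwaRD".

FFOORRWWAARRDD

The rule is to double every character, then convert every letter to uppercase.
Starting from "ForwaRD": after the first operation, "FFoorrwwaaRRDD"; after the second, "FFOORRWWAARRDD".
(Check on "emERaLd": → "eemmEERRaaLLdd" → "EEMMEERRAALLDD" ✓)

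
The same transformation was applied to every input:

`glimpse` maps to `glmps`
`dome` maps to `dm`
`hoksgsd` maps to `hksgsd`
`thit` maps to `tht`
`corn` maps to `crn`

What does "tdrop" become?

Rule — remove every vowel.
So "tdrop" becomes "tdrp".

tdrp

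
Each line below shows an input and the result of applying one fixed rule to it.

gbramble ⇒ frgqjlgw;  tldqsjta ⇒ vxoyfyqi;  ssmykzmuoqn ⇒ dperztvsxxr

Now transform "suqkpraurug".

puwfzwzlxzv

The pattern: move the first 3 characters to the end (rotate left by 3), then shift every letter 5 places forward in the alphabet (wrapping around).
Applying that to "suqkpraurug" gives "puwfzwzlxzv".
(Check on "gbramble": → "amblegbr" → "frgqjlgw" ✓)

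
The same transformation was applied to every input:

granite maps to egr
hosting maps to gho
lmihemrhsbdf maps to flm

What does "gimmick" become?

kgi

Each output is the input with this applied: move the last character to the front, then keep only the first 3 characters.
On "gimmick": the first step gives "kgimmic", and the second then gives "kgi".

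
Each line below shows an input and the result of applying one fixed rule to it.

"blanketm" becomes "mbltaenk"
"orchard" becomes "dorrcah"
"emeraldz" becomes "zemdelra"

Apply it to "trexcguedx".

What's happening: swap the first and last characters, then take characters alternately from the front and the back (1st, last, 2nd, 2nd-last, ...).
"trexcguedx" → "xrexcguedt" → "xtrdeexucg".

xtrdeexucg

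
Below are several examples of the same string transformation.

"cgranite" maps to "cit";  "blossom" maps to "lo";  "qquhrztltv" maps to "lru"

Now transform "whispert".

hrw

Looking at the pairs, the operation is to sort the characters into alphabetical order, then keep one character in every 3, starting at position 2 (positions 2nd, 5th, 8th, ...).
Applying both steps to "whispert": "ehiprstw", then "hrw".
(Check on "blossom": → "blmooss" → "lo" ✓)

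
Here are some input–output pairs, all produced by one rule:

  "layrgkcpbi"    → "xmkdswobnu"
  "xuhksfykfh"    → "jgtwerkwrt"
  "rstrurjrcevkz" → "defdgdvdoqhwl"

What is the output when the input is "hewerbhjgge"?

Rule — shift every letter 12 places forward in the alphabet (wrapping around).
On "hewerbhjgge" that produces "tqiqdntvssq".

tqiqdntvssq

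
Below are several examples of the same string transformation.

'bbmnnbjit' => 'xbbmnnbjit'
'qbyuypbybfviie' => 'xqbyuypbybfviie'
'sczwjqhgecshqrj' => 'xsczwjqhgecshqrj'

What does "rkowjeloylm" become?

Looking at the pairs, the operation is to prepend "x".
On "rkowjeloylm" that produces "xrkowjeloylm".

xrkowjeloylm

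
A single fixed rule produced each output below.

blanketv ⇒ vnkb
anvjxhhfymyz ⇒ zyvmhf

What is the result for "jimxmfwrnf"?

Looking at the pairs, the operation is to sort the characters into reverse alphabetical order, then keep every other character starting from the first (positions 1st, 3rd, 5th, ...).
"jimxmfwrnf" → "xwrnmmjiff" → "xrmjf".

xrmjf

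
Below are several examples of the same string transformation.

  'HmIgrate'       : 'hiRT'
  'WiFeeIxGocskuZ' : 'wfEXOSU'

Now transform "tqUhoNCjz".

TuOcZ

The pattern: keep every other character starting from the first (positions 1st, 3rd, 5th, ...), then flip the case of every letter.
Working it through for "tqUhoNCjz": intermediate "tUoCz", final "TuOcZ".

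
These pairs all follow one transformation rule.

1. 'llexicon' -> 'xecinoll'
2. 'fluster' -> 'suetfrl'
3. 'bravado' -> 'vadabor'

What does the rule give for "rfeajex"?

The transformation: move the first 2 characters to the end (rotate left by 2), then swap each adjacent pair of characters (1↔2, 3↔4, ...).
For "rfeajex", step one produces "eajexrf"; step two turns that into "aeejrxf".

aeejrxf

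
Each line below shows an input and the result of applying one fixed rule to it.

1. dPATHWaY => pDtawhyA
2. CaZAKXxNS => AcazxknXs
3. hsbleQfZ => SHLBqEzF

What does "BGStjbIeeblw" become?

In each case the input is transformed by: swap each adjacent pair of characters (1↔2, 3↔4, ...), then flip the case of every letter.
On "BGStjbIeeblw" that produces "gbTsBJEiBEWL".

gbTsBJEiBEWL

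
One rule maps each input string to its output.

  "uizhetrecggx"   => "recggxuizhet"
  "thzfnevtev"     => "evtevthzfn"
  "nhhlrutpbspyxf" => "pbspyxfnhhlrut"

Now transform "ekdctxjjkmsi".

jjkmsiekdctx

The pattern: swap the front and back halves of the string.
Applying that to "ekdctxjjkmsi" gives "jjkmsiekdctx".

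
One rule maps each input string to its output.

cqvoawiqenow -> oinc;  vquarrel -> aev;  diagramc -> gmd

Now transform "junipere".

irj

Looking at the pairs, the operation is to keep one character in every 3, starting at position 1 (positions 1st, 4th, 7th, ...), then move the first character to the end.
For "junipere" the result is "irj".
(Check on "cqvoawiqenow": → "coin" → "oinc" ✓)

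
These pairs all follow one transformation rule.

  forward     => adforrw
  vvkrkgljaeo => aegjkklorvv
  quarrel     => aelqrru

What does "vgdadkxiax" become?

Rule — sort the characters into alphabetical order.
For "vgdadkxiax" the result is "aaddgikvxx".

aaddgikvxx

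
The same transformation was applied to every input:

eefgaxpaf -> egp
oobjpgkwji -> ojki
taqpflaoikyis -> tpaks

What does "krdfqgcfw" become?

Rule — keep one character in every 3, starting at position 1 (positions 1st, 4th, 7th, ...).
So "krdfqgcfw" becomes "kfc".

kfc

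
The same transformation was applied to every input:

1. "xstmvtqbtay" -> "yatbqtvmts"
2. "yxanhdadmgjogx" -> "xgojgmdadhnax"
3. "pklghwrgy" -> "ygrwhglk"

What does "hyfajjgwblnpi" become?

ipnlbwgjjafy

Rule — delete the first character, then reverse the string.
Applying both steps to "hyfajjgwblnpi": "yfajjgwblnpi", then "ipnlbwgjjafy".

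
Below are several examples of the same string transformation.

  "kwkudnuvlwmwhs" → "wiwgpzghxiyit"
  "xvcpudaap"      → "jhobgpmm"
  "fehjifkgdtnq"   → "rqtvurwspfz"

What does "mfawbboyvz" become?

Rule — shift every letter 12 places forward in the alphabet (wrapping around), then delete the last character.
For "mfawbboyvz", step one produces "yrminnakhl"; step two turns that into "yrminnakh".

yrminnakh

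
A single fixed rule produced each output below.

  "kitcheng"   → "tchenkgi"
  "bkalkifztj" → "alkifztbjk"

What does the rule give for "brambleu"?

amblebur

The rule is to swap the first and last characters, then move the first 2 characters to the end (rotate left by 2).
"brambleu" → "urambleb" → "amblebur".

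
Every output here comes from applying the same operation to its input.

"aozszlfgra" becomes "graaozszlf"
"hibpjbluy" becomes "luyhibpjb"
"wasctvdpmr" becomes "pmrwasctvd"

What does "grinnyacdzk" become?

Each output is the input with this applied: move the last 3 characters to the front (rotate right by 3).
On "grinnyacdzk" that produces "dzkgrinnyac".

dzkgrinnyac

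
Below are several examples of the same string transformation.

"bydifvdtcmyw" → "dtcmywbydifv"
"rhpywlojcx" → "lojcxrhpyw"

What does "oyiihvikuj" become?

vikujoyiih

Each output is the input with this applied: swap the front and back halves of the string.
On "oyiihvikuj" that produces "vikujoyiih".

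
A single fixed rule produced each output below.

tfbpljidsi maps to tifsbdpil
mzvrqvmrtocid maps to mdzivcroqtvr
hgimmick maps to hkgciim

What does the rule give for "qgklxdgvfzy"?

The pattern: take characters alternately from the front and the back (1st, last, 2nd, 2nd-last, ...), then delete the last character.
Working it through for "qgklxdgvfzy": intermediate "qygzkflvxgd", final "qygzkflvxg".

qygzkflvxg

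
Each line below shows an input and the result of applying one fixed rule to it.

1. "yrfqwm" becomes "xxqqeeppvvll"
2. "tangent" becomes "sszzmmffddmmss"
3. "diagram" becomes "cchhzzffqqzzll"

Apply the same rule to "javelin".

iizzuuddkkhhmm

The transformation: double every character, then shift every letter 1 place backward in the alphabet (wrapping around).
"javelin" → "jjaavveelliinn" → "iizzuuddkkhhmm".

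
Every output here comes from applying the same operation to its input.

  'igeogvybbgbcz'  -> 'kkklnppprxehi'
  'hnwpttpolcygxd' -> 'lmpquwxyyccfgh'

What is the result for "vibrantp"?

Looking at the pairs, the operation is to sort the characters into alphabetical order, then shift every letter 9 places forward in the alphabet (wrapping around).
"vibrantp" → "abinprtv" → "jkrwyace".
(Check on "hnwpttpolcygxd": → "cdghlnoppttwxy" → "lmpquwxyyccfgh" ✓)

jkrwyace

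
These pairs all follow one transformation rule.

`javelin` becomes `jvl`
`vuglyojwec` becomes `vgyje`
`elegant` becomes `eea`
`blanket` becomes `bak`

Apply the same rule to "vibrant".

Looking at the pairs, the operation is to swap each adjacent pair of characters (1↔2, 3↔4, ...), then keep every other character starting from the second (positions 2nd, 4th, 6th, ...).
Doing the same to "vibrant": "vba".

vba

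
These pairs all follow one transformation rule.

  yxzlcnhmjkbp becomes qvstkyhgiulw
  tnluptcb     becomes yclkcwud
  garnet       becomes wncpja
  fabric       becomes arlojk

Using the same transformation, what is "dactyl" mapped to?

Rule — shift every letter 9 places forward in the alphabet (wrapping around), then swap the front and back halves of the string.
For "dactyl", step one produces "mjlchu"; step two turns that into "chumjl".

chumjl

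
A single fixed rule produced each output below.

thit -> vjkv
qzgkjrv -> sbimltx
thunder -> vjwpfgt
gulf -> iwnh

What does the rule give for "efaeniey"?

In each case the input is transformed by: shift every letter 2 places forward in the alphabet (wrapping around).
So "efaeniey" becomes "ghcgpkga".

ghcgpkga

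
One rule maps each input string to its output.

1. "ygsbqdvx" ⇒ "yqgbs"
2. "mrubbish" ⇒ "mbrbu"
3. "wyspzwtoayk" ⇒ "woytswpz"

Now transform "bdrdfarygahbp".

badgrydrfa

Looking at the pairs, the operation is to delete the last 3 characters, then take characters alternately from the front and the back (1st, last, 2nd, 2nd-last, ...).
So "bdrdfarygahbp" becomes "badgrydrfa".
(Check on "mrubbish": → "mrubb" → "mbrbu" ✓)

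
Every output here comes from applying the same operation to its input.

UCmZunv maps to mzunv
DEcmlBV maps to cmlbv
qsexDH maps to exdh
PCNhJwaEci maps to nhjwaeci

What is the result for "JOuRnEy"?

What's happening: delete the first 2 characters, then convert every letter to lowercase.
For "JOuRnEy" the result is "urney".

urney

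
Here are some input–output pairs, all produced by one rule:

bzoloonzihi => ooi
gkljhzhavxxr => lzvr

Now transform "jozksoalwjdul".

zowu

Each output is the input with this applied: keep one character in every 3, starting at position 3 (positions 3rd, 6th, 9th, ...).
On "jozksoalwjdul" that produces "zowu".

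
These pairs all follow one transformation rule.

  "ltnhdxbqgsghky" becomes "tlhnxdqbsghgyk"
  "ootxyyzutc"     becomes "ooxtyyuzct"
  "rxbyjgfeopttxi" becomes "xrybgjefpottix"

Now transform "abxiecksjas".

Each output is the input with this applied: swap each adjacent pair of characters (1↔2, 3↔4, ...).
On "abxiecksjas" that produces "baixceskajs".

baixceskajs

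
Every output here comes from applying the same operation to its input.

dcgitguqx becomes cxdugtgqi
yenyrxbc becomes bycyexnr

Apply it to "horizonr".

The rule is to sort the characters into alphabetical order, then take characters alternately from the front and the back (1st, last, 2nd, 2nd-last, ...).
"horizonr" → "hinoorrz" → "hzirnroo".
(Check on "yenyrxbc": → "bcenrxyy" → "bycyexnr" ✓)

hzirnroo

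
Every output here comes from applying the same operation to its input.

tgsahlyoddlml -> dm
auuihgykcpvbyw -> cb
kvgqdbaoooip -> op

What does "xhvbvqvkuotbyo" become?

ub

Rule — keep one character in every 3, starting at position 3 (positions 3rd, 6th, 9th, ...), then delete the first 2 characters.
Working it through for "xhvbvqvkuotbyo": intermediate "vqub", final "ub".
(Check on "tgsahlyoddlml": → "sldm" → "dm" ✓)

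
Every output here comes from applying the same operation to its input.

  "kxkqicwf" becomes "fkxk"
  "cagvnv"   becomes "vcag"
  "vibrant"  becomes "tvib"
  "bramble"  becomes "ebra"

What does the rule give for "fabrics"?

Rule — move the last character to the front, then keep only the first 4 characters.
Starting from "fabrics": after the first operation, "sfabric"; after the second, "sfab".

sfab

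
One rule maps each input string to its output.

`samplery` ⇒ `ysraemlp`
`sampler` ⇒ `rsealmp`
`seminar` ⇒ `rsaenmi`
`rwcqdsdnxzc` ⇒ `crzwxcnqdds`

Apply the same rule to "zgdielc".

czlgedi

Rule — take characters alternately from the front and the back (1st, last, 2nd, 2nd-last, ...), then swap each adjacent pair of characters (1↔2, 3↔4, ...).
"zgdielc" → "zcgldei" → "czlgedi".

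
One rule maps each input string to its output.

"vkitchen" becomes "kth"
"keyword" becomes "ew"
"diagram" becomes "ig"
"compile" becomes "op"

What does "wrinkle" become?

In each case the input is transformed by: delete the last 2 characters, then keep every other character starting from the second (positions 2nd, 4th, 6th, ...).
On "wrinkle": the first step gives "wrink", and the second then gives "rn".

rn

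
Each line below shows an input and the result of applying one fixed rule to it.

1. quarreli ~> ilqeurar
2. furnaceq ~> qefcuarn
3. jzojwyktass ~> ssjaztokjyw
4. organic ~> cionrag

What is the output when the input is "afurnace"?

The transformation: move the last character to the front, then take characters alternately from the front and the back (1st, last, 2nd, 2nd-last, ...).
"afurnace" → "eafurnac" → "ecaafnur".

ecaafnur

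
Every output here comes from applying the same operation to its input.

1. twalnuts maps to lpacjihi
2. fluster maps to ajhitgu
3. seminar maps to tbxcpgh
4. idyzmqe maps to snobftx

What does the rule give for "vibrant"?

Looking at the pairs, the operation is to shift every letter 11 places backward in the alphabet (wrapping around), then move the first character to the end.
Working it through for "vibrant": intermediate "kxqgpci", final "xqgpcik".

xqgpcik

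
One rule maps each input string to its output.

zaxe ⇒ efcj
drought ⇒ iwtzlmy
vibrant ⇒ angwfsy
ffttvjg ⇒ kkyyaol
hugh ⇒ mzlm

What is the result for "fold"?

ktqi

The rule is to shift every letter 5 places forward in the alphabet (wrapping around).
Applying that to "fold" gives "ktqi".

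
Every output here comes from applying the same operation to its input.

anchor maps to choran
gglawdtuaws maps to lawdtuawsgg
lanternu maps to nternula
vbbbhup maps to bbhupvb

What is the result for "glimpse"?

impsegl

Looking at the pairs, the operation is to move the first 2 characters to the end (rotate left by 2).
So "glimpse" becomes "impsegl".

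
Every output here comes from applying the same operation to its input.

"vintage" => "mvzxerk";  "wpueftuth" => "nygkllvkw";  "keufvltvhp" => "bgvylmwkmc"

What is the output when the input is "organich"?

fyitxzre

Each output is the input with this applied: shift every letter 9 places backward in the alphabet (wrapping around), then take characters alternately from the front and the back (1st, last, 2nd, 2nd-last, ...).
"organich" → "fixrezty" → "fyitxzre".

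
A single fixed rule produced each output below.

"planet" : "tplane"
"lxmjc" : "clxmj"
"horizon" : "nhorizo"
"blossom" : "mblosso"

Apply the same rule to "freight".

tfreigh

Each output is the input with this applied: move the last character to the front.
Applying that to "freight" gives "tfreigh".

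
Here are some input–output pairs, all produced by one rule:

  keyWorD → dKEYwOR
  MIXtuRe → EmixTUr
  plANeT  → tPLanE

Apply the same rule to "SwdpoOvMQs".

Each output is the input with this applied: move the last character to the front, then flip the case of every letter.
On "SwdpoOvMQs": the first step gives "sSwdpoOvMQ", and the second then gives "SsWDPOoVmq".

SsWDPOoVmq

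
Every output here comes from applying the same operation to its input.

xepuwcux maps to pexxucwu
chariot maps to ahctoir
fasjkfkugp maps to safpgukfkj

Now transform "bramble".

arbelbm

Each output is the input with this applied: move the first 3 characters to the end (rotate left by 3), then reverse the string.
On "bramble": the first step gives "mblebra", and the second then gives "arbelbm".
(Check on "chariot": → "riotcha" → "ahctoir" ✓)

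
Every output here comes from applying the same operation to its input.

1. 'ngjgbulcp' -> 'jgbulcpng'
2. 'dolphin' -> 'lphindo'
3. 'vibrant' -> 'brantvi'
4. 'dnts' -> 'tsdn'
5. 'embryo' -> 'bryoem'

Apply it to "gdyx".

yxgd

What's happening: move the first 2 characters to the end (rotate left by 2).
For "gdyx" the result is "yxgd".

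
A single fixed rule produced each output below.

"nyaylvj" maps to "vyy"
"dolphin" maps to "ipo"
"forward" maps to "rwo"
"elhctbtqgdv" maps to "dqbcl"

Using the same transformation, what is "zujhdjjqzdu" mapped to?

dqjhu

The pattern: keep every other character starting from the second (positions 2nd, 4th, 6th, ...), then reverse the string.
Doing the same to "zujhdjjqzdu": "dqjhu".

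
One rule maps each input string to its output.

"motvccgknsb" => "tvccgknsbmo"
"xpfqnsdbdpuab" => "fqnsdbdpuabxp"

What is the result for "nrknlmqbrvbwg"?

The transformation: move the first 2 characters to the end (rotate left by 2).
So "nrknlmqbrvbwg" becomes "knlmqbrvbwgnr".

knlmqbrvbwgnr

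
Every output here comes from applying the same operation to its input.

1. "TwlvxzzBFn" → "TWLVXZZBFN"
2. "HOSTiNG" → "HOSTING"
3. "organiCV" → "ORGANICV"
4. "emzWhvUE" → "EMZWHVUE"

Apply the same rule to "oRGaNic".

In each case the input is transformed by: convert every letter to uppercase.
Applying that to "oRGaNic" gives "ORGANIC".

ORGANIC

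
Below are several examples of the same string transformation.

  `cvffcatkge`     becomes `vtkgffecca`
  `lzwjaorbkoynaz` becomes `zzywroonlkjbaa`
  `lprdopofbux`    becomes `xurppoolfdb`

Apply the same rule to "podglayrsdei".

ysrpoligedda

The transformation: sort the characters into reverse alphabetical order.
"podglayrsdei" → "ysrpoligedda".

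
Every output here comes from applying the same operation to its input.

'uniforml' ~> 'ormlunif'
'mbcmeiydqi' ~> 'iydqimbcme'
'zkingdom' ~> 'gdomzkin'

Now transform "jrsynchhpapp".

hhpappjrsync

The transformation: swap the front and back halves of the string.
For "jrsynchhpapp" the result is "hhpappjrsync".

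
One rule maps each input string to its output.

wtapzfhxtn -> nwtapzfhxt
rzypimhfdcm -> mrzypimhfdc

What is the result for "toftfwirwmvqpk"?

ktoftfwirwmvqp

The pattern: move the last character to the front.
So "toftfwirwmvqpk" becomes "ktoftfwirwmvqp".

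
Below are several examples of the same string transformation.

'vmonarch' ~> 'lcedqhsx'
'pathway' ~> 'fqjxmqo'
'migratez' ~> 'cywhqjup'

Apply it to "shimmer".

ixyccuh

The transformation: shift every letter 10 places backward in the alphabet (wrapping around).
On "shimmer" that produces "ixyccuh".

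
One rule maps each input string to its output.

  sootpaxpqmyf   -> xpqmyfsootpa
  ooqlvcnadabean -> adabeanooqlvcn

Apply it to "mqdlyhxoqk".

hxoqkmqdly

In each case the input is transformed by: swap the front and back halves of the string.
So "mqdlyhxoqk" becomes "hxoqkmqdly".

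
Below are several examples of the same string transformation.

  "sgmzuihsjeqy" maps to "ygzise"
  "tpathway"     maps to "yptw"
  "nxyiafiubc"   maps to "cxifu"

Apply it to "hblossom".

mbos

Rule — move the last 2 characters to the front (rotate right by 2), then keep every other character starting from the second (positions 2nd, 4th, 6th, ...).
"hblossom" → "omhbloss" → "mbos".
(Check on "tpathway": → "aytpathw" → "yptw" ✓)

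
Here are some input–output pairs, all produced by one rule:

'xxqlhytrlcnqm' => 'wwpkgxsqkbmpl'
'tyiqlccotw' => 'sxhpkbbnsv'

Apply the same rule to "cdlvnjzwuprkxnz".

Rule — shift every letter 1 place backward in the alphabet (wrapping around).
On "cdlvnjzwuprkxnz" that produces "bckumiyvtoqjwmy".

bckumiyvtoqjwmy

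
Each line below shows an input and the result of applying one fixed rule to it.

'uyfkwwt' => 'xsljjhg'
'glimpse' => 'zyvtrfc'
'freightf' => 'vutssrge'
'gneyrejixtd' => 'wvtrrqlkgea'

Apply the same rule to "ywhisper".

vurljfec

The transformation: shift every letter 13 places forward in the alphabet (wrapping around) — i.e. ROT13, then sort the characters into reverse alphabetical order.
On "ywhisper": the first step gives "ljuvfcre", and the second then gives "vurljfec".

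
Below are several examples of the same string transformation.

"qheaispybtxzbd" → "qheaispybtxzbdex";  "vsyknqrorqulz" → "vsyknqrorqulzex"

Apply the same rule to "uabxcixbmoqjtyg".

uabxcixbmoqjtygex

Looking at the pairs, the operation is to append "ex".
Doing the same to "uabxcixbmoqjtyg": "uabxcixbmoqjtygex".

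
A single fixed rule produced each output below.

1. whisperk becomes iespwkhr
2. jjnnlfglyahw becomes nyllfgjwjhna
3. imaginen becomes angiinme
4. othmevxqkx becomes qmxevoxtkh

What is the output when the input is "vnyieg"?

The rule is to take characters alternately from the front and the back (1st, last, 2nd, 2nd-last, ...), then swap the front and back halves of the string.
Working it through for "vnyieg": intermediate "vgneyi", final "eyivgn".

eyivgn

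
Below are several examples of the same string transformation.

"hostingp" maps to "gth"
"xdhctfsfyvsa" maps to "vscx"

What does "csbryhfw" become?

frc

The transformation: keep one character in every 3, starting at position 1 (positions 1st, 4th, 7th, ...), then reverse the string.
Applying both steps to "csbryhfw": "crf", then "frc".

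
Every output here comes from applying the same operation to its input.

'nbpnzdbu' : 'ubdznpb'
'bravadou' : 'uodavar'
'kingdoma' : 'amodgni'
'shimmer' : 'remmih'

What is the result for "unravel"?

levarn

The rule is to reverse the string, then delete the last character.
Starting from "unravel": after the first operation, "levarnu"; after the second, "levarn".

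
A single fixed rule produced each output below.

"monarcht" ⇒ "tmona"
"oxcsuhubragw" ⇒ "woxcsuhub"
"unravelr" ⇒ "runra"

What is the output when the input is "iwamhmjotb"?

What's happening: move the last character to the front, then delete the last 3 characters.
"iwamhmjotb" → "biwamhmjot" → "biwamhm".

biwamhm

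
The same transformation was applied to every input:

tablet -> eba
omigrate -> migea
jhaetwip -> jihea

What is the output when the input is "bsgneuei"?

The pattern: sort the characters into reverse alphabetical order, then delete the first 3 characters.
On "bsgneuei": the first step gives "usnigeeb", and the second then gives "igeeb".

igeeb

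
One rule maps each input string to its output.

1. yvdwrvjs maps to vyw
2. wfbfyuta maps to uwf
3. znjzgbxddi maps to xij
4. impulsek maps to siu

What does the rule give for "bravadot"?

dbv

Rule — swap the front and back halves of the string, then keep one character in every 3, starting at position 2 (positions 2nd, 5th, 8th, ...).
Starting from "bravadot": after the first operation, "adotbrav"; after the second, "dbv".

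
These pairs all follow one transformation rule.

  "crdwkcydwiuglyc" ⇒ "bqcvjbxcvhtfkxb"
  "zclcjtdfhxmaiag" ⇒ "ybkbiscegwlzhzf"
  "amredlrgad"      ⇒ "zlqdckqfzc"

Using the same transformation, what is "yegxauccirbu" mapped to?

The rule is to shift every letter 1 place backward in the alphabet (wrapping around).
Doing the same to "yegxauccirbu": "xdfwztbbhqat".

xdfwztbbhqat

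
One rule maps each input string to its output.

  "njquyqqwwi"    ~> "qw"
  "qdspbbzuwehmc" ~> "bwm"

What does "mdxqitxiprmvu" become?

Looking at the pairs, the operation is to keep one character in every 3, starting at position 3 (positions 3rd, 6th, 9th, ...), then delete the first character.
For "mdxqitxiprmvu" the result is "tpv".
(Check on "njquyqqwwi": → "qqw" → "qw" ✓)

tpv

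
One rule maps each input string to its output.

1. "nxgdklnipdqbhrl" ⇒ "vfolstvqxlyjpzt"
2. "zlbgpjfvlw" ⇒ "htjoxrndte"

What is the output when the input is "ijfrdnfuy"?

qrnzlvncg

The transformation: shift every letter 8 places forward in the alphabet (wrapping around).
Applying that to "ijfrdnfuy" gives "qrnzlvncg".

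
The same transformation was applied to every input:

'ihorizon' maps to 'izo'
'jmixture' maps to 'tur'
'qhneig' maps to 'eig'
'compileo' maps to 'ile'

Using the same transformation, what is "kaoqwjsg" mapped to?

What's happening: swap the front and back halves of the string, then keep only the first 3 characters.
Working it through for "kaoqwjsg": intermediate "wjsgkaoq", final "wjs".

wjs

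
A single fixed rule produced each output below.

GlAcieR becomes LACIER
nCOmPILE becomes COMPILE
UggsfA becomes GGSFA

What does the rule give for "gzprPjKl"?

The rule is to delete the first character, then convert every letter to uppercase.
Applying that to "gzprPjKl" gives "ZPRPJKL".
(Check on "GlAcieR": → "lAcieR" → "LACIER" ✓)

ZPRPJKL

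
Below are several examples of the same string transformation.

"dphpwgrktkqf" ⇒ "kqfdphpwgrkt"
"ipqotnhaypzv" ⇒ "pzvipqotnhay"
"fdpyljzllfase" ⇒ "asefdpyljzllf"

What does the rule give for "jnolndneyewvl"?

wvljnolndneye

Each output is the input with this applied: move the last 3 characters to the front (rotate right by 3).
On "jnolndneyewvl" that produces "wvljnolndneye".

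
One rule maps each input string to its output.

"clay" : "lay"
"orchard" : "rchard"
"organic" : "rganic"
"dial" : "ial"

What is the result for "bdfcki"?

The rule is to delete the first character.
On "bdfcki" that produces "dfcki".

dfcki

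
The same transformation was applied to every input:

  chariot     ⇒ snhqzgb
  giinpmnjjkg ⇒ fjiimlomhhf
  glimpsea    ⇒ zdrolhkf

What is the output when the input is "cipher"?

qdgohb

In each case the input is transformed by: shift every letter 1 place backward in the alphabet (wrapping around), then reverse the string.
So "cipher" becomes "qdgohb".
(Check on "giinpmnjjkg": → "fhhmolmiijf" → "fjiimlomhhf" ✓)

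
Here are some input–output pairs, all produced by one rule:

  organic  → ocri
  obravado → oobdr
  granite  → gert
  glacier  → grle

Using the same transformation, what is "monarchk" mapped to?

The rule is to take characters alternately from the front and the back (1st, last, 2nd, 2nd-last, ...), then delete the last 3 characters.
Starting from "monarchk": after the first operation, "mkohncar"; after the second, "mkohn".

mkohn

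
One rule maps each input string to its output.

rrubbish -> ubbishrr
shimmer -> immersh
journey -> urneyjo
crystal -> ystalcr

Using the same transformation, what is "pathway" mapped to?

Rule — move the first 2 characters to the end (rotate left by 2).
So "pathway" becomes "thwaypa".

thwaypa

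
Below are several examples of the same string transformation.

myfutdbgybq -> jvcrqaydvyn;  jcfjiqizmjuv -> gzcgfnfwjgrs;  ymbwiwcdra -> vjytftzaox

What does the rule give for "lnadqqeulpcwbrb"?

ikxannbrimztyoy

The rule is to shift every letter 3 places backward in the alphabet (wrapping around).
So "lnadqqeulpcwbrb" becomes "ikxannbrimztyoy".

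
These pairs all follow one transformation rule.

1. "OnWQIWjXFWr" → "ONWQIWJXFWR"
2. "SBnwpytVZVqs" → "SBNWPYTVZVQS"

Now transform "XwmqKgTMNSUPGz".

The rule is to convert every letter to uppercase.
For "XwmqKgTMNSUPGz" the result is "XWMQKGTMNSUPGZ".

XWMQKGTMNSUPGZ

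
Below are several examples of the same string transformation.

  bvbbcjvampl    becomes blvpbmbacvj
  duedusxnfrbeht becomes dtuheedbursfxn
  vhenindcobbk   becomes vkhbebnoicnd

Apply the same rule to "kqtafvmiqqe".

Rule — take characters alternately from the front and the back (1st, last, 2nd, 2nd-last, ...).
Doing the same to "kqtafvmiqqe": "keqqtqaifmv".

keqqtqaifmv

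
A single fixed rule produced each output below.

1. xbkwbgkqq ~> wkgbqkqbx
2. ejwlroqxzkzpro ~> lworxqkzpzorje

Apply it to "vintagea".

tngaaeiv

What's happening: swap each adjacent pair of characters (1↔2, 3↔4, ...), then move the first 2 characters to the end (rotate left by 2).
Applying both steps to "vintagea": "ivtngaae", then "tngaaeiv".
(Check on "xbkwbgkqq": → "bxwkgbqkq" → "wkgbqkqbx" ✓)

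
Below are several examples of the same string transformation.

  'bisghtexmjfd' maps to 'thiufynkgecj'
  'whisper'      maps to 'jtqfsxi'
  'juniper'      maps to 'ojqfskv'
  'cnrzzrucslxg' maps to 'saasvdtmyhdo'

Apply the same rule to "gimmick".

nnjdlhj

What's happening: move the first 2 characters to the end (rotate left by 2), then shift every letter 1 place forward in the alphabet (wrapping around).
On "gimmick": the first step gives "mmickgi", and the second then gives "nnjdlhj".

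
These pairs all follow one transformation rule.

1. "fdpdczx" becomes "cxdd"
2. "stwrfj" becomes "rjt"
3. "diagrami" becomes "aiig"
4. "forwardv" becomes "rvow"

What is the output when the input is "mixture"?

ueit

Each output is the input with this applied: move the last 3 characters to the front (rotate right by 3), then keep every other character starting from the first (positions 1st, 3rd, 5th, ...).
"mixture" → "uremixt" → "ueit".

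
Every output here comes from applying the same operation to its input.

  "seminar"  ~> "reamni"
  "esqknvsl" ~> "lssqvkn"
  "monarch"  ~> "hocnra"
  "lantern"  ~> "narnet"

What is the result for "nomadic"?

coimda

Looking at the pairs, the operation is to take characters alternately from the front and the back (1st, last, 2nd, 2nd-last, ...), then delete the first character.
Working it through for "nomadic": intermediate "ncoimda", final "coimda".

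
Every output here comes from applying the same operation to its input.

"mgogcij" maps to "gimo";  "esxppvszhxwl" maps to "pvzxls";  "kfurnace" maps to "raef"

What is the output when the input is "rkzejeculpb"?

Each output is the input with this applied: move the first 3 characters to the end (rotate left by 3), then keep every other character starting from the first (positions 1st, 3rd, 5th, ...).
Working it through for "rkzejeculpb": intermediate "ejeculpbrkz", final "eeuprz".

eeuprz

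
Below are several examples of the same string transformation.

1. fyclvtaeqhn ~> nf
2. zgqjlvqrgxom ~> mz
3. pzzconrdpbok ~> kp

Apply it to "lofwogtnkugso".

ol

Looking at the pairs, the operation is to move the first character to the end, then keep only the last 2 characters.
"lofwogtnkugso" → "ofwogtnkugsol" → "ol".
(Check on "fyclvtaeqhn": → "yclvtaeqhnf" → "nf" ✓)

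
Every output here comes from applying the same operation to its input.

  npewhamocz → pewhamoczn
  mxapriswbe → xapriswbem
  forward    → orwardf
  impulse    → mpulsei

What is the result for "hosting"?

Rule — move the first character to the end.
Doing the same to "hosting": "ostingh".

ostingh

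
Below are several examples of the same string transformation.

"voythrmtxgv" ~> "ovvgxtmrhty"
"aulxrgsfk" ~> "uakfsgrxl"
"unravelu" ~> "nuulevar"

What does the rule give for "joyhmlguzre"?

ojerzuglmhy

Looking at the pairs, the operation is to move the first 2 characters to the end (rotate left by 2), then reverse the string.
For "joyhmlguzre", step one produces "yhmlguzrejo"; step two turns that into "ojerzuglmhy".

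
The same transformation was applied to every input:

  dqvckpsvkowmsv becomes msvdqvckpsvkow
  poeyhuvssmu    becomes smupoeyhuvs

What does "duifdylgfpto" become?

ptoduifdylgf

The transformation: move the last 3 characters to the front (rotate right by 3).
On "duifdylgfpto" that produces "ptoduifdylgf".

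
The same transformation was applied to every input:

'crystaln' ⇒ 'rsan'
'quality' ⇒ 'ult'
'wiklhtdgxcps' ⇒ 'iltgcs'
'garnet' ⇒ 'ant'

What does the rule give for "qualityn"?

The rule is to keep every other character starting from the second (positions 2nd, 4th, 6th, ...).
"qualityn" → "ultn".

ultn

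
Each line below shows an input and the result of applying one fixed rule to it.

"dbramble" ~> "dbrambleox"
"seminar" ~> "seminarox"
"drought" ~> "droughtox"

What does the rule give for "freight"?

Each output is the input with this applied: append "ox".
For "freight" the result is "freightox".

freightox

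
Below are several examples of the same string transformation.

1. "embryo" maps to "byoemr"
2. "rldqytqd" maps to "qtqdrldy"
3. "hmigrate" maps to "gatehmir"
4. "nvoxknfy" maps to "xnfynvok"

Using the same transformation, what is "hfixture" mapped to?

xurehfit

The transformation: swap the front and back halves of the string, then swap the first and last characters.
For "hfixture", step one produces "turehfix"; step two turns that into "xurehfit".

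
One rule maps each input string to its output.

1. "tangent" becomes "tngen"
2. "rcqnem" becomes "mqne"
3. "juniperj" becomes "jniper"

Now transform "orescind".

The pattern: delete the first 2 characters, then move the last character to the front.
Working it through for "orescind": intermediate "escind", final "descin".

descin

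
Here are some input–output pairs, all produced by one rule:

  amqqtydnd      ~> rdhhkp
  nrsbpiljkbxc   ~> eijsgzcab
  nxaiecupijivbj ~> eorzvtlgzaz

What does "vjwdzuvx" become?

manuq

What's happening: shift every letter 9 places backward in the alphabet (wrapping around), then delete the last 3 characters.
"vjwdzuvx" → "manuqlmo" → "manuq".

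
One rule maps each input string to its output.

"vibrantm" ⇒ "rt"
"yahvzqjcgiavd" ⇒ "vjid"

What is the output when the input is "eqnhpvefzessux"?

In each case the input is transformed by: move the first character to the end, then keep one character in every 3, starting at position 3 (positions 3rd, 6th, 9th, ...).
Applying both steps to "eqnhpvefzessux": "qnhpvefzessuxe", then "heeu".

heeu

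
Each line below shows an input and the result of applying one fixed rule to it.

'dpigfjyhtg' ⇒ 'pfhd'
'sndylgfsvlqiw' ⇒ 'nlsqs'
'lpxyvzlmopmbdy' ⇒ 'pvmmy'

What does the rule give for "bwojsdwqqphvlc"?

wsqhc

Rule — move the first character to the end, then keep one character in every 3, starting at position 1 (positions 1st, 4th, 7th, ...).
Applying both steps to "bwojsdwqqphvlc": "wojsdwqqphvlcb", then "wsqhc".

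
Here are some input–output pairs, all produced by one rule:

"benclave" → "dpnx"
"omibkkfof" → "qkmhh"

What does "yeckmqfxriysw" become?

aeohtay

In each case the input is transformed by: shift every letter 2 places forward in the alphabet (wrapping around), then keep every other character starting from the first (positions 1st, 3rd, 5th, ...).
For "yeckmqfxriysw", step one produces "agemoshztkauy"; step two turns that into "aeohtay".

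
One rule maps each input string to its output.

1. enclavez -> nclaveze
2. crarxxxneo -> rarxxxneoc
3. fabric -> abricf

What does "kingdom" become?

Rule — move the first character to the end.
Doing the same to "kingdom": "ingdomk".

ingdomk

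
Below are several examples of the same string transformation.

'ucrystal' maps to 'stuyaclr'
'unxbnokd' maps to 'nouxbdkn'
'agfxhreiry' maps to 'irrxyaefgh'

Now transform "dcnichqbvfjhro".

Looking at the pairs, the operation is to sort the characters into alphabetical order, then swap the front and back halves of the string.
Starting from "dcnichqbvfjhro": after the first operation, "bccdfhhijnoqrv"; after the second, "ijnoqrvbccdfhh".

ijnoqrvbccdfhh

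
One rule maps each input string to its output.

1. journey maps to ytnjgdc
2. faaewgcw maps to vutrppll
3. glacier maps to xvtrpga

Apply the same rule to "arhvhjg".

ywwvpkg

The rule is to shift every letter 11 places backward in the alphabet (wrapping around), then sort the characters into reverse alphabetical order.
On "arhvhjg" that produces "ywwvpkg".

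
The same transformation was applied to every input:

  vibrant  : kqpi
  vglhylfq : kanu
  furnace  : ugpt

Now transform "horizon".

Rule — keep every other character starting from the first (positions 1st, 3rd, 5th, ...), then shift every letter 11 places backward in the alphabet (wrapping around).
For "horizon", step one produces "hrzn"; step two turns that into "wgoc".

wgoc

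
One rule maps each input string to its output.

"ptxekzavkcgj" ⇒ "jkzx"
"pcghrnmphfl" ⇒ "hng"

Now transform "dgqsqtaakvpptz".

pktq

The pattern: keep one character in every 3, starting at position 3 (positions 3rd, 6th, 9th, ...), then reverse the string.
"dgqsqtaakvpptz" → "pktq".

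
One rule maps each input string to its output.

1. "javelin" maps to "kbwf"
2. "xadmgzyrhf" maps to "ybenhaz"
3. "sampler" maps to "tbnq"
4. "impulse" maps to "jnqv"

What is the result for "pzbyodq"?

Rule — shift every letter 1 place forward in the alphabet (wrapping around), then delete the last 3 characters.
On "pzbyodq" that produces "qacz".

qacz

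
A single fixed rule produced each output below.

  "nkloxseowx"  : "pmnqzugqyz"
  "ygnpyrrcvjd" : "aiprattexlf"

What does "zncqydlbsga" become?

In each case the input is transformed by: shift every letter 2 places forward in the alphabet (wrapping around).
So "zncqydlbsga" becomes "bpesafnduic".

bpesafnduic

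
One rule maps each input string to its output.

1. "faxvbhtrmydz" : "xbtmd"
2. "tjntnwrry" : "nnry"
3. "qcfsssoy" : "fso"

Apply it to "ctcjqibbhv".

cqbh

The rule is to delete the first character, then keep every other character starting from the second (positions 2nd, 4th, 6th, ...).
Applying both steps to "ctcjqibbhv": "tcjqibbhv", then "cqbh".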